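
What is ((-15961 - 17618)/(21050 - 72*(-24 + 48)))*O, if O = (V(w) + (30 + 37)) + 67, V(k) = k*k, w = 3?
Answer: -4801797/19322 ≈ -248.51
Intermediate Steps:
V(k) = k²
O = 143 (O = (3² + (30 + 37)) + 67 = (9 + 67) + 67 = 76 + 67 = 143)
((-15961 - 17618)/(21050 - 72*(-24 + 48)))*O = ((-15961 - 17618)/(21050 - 72*(-24 + 48)))*143 = -33579/(21050 - 72*24)*143 = -33579/(21050 - 1728)*143 = -33579/19322*143 = -4801797/19322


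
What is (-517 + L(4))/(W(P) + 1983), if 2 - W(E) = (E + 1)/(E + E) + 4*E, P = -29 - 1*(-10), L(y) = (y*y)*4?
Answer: -2869/13050 ≈ -0.21985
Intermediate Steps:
L(y) = 4*y**2 (L(y) = y**2*4 = 4*y**2)
P = -19 (P = -29 + 10 = -19)
W(E) = 2 - 4*E - (1 + E)/(2*E) (W(E) = 2 - ((E + 1)/(E + E) + 4*E) = 2 - ((1 + E)/((2*E)) + 4*E) = 2 - ((1 + E)*(1/(2*E)) + 4*E) = 2 - ((1 + E)/(2*E) + 4*E) = 2 - (4*E + (1 + E)/(2*E)) = 2 + (-4*E - (1 + E)/(2*E)) = 2 - 4*E - (1 + E)/(2*E))
(-517 + L(4))/(W(P) + 1983) = (-517 + 4*4**2)/((3/2 - 4*(-19) - 1/2/(-19)) + 1983) = (-517 + 4*16)/((3/2 + 76 - 1/2*(-1/19)) + 1983) = (-517 + 64)/((3/2 + 76 + 1/38) + 1983) = -453/(1473/19 + 1983) = -453/39150/19 = -453*19/39150 = -2869/13050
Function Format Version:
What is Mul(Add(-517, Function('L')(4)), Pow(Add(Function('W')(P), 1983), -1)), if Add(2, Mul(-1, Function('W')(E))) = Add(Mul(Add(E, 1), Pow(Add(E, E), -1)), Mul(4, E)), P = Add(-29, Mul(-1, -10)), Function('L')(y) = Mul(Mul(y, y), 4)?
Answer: Rational(-2869, 13050) ≈ -0.21985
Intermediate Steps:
Function('L')(y) = Mul(4, Pow(y, 2)) (Function('L')(y) = Mul(Pow(y, 2), 4) = Mul(4, Pow(y, 2)))
P = -19 (P = Add(-29, 10) = -19)
Function('W')(E) = Add(2, Mul(-4, E), Mul(Rational(-1, 2), Pow(E, -1), Add(1, E))) (Function('W')(E) = Add(2, Mul(-1, Add(Mul(Add(E, 1), Pow(Add(E, E), -1)), Mul(4, E)))) = Add(2, Mul(-1, Add(Mul(Add(1, E), Pow(Mul(2, E), -1)), Mul(4, E)))) = Add(2, Mul(-1, Add(Mul(Add(1, E), Mul(Rational(1, 2), Pow(E, -1))), Mul(4, E)))) = Add(2, Mul(-1, Add(Mul(Rational(1, 2), Pow(E, -1), Add(1, E)), Mul(4, E)))) = Add(2, Mul(-1, Add(Mul(4, E), Mul(Rational(1, 2), Pow(E, -1), Add(1, E))))) = Add(2, Add(Mul(-4, E), Mul(Rational(-1, 2), Pow(E, -1), Add(1, E)))) = Add(2, Mul(-4, E), Mul(Rational(-1, 2), Pow(E, -1), Add(1, E))))
Mul(Add(-517, Function('L')(4)), Pow(Add(Function('W')(P), 1983), -1)) = Mul(Add(-517, Mul(4, Pow(4, 2))), Pow(Add(Add(Rational(3, 2), Mul(-4, -19), Mul(Rational(-1, 2), Pow(-19, -1))), 1983), -1)) = Mul(Add(-517, Mul(4, 16)), Pow(Add(Add(Rational(3, 2), 76, Mul(Rational(-1, 2), Rational(-1, 19))), 1983), -1)) = Mul(Add(-517, 64), Pow(Add(Add(Rational(3, 2), 76, Rational(1, 38)), 1983), -1)) = Mul(-453, Pow(Add(Rational(1473, 19), 1983), -1)) = Mul(-453, Pow(Rational(39150, 19), -1)) = Mul(-453, Rational(19, 39150)) = Rational(-2869, 13050)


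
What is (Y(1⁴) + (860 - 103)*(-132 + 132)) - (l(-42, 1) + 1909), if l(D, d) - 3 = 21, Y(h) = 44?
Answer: -1889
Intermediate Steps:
l(D, d) = 24 (l(D, d) = 3 + 21 = 24)
(Y(1⁴) + (860 - 103)*(-132 + 132)) - (l(-42, 1) + 1909) = (44 + (860 - 103)*(-132 + 132)) - (24 + 1909) = (44 + 757*0) - 1*1933 = (44 + 0) - 1933 = 44 - 1933 = -1889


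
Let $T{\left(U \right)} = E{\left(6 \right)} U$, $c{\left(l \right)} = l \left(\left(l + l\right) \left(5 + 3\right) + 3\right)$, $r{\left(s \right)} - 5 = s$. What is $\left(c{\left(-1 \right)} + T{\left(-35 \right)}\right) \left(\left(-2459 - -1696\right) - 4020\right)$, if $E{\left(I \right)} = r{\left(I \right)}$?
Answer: $1779276$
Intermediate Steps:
$r{\left(s \right)} = 5 + s$
$E{\left(I \right)} = 5 + I$
$c{\left(l \right)} = l \left(3 + 16 l\right)$ ($c{\left(l \right)} = l \left(2 l 8 + 3\right) = l \left(16 l + 3\right) = l \left(3 + 16 l\right)$)
$T{\left(U \right)} = 11 U$ ($T{\left(U \right)} = \left(5 + 6\right) U = 11 U$)
$\left(c{\left(-1 \right)} + T{\left(-35 \right)}\right) \left(\left(-2459 - -1696\right) - 4020\right) = \left(- (3 + 16 \left(-1\right)) + 11 \left(-35\right)\right) \left(\left(-2459 - -1696\right) - 4020\right) = \left(- (3 - 16) - 385\right) \left(\left(-2459 + 1696\right) - 4020\right) = \left(\left(-1\right) \left(-13\right) - 385\right) \left(-763 - 4020\right) = \left(13 - 385\right) \left(-4783\right) = \left(-372\right) \left(-4783\right) = 1779276$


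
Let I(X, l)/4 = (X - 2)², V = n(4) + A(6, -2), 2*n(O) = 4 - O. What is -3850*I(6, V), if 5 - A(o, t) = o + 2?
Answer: -246400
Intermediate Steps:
A(o, t) = 3 - o (A(o, t) = 5 - (o + 2) = 5 - (2 + o) = 5 + (-2 - o) = 3 - o)
n(O) = 2 - O/2 (n(O) = (4 - O)/2 = 2 - O/2)
V = -3 (V = (2 - ½*4) + (3 - 1*6) = (2 - 2) + (3 - 6) = 0 - 3 = -3)
I(X, l) = 4*(-2 + X)² (I(X, l) = 4*(X - 2)² = 4*(-2 + X)²)
-3850*I(6, V) = -15400*(-2 + 6)² = -15400*4² = -15400*16 = -3850*64 = -246400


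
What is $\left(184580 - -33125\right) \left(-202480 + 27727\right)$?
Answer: $-38044601865$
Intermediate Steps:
$\left(184580 - -33125\right) \left(-202480 + 27727\right) = \left(184580 + \left(-102553 + 135678\right)\right) \left(-174753\right) = \left(184580 + 33125\right) \left(-174753\right) = 217705 \left(-174753\right) = -38044601865$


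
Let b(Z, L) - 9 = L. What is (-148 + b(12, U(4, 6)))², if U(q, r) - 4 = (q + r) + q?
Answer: 14641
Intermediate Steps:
U(q, r) = 4 + r + 2*q (U(q, r) = 4 + ((q + r) + q) = 4 + (r + 2*q) = 4 + r + 2*q)
b(Z, L) = 9 + L
(-148 + b(12, U(4, 6)))² = (-148 + (9 + (4 + 6 + 2*4)))² = (-148 + (9 + (4 + 6 + 8)))² = (-148 + (9 + 18))² = (-148 + 27)² = (-121)² = 14641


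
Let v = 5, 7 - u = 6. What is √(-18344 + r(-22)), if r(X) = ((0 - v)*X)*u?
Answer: 3*I*√2026 ≈ 135.03*I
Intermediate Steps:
u = 1 (u = 7 - 1*6 = 7 - 6 = 1)
r(X) = -5*X (r(X) = ((0 - 1*5)*X)*1 = ((0 - 5)*X)*1 = -5*X*1 = -5*X)
√(-18344 + r(-22)) = √(-18344 - 5*(-22)) = √(-18344 + 110) = √(-18234) = 3*I*√2026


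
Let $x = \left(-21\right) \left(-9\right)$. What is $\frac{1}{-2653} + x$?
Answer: $\frac{501416}{2653} \approx 189.0$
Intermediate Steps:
$x = 189$
$\frac{1}{-2653} + x = \frac{1}{-2653} + 189 = - \frac{1}{2653} + 189 = \frac{501416}{2653}$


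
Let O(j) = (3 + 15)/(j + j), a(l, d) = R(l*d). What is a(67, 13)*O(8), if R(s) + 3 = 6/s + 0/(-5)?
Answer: -23463/6968 ≈ -3.3672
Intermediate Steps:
R(s) = -3 + 6/s (R(s) = -3 + (6/s + 0/(-5)) = -3 + (6/s + 0*(-1/5)) = -3 + (6/s + 0) = -3 + 6/s)
a(l, d) = -3 + 6/(d*l) (a(l, d) = -3 + 6/((l*d)) = -3 + 6/((d*l)) = -3 + 6*(1/(d*l)) = -3 + 6/(d*l))
O(j) = 9/j (O(j) = 18/((2*j)) = 18*(1/(2*j)) = 9/j)
a(67, 13)*O(8) = (-3 + 6/(13*67))*(9/8) = (-3 + 6*(1/13)*(1/67))*(9*(1/8)) = (-3 + 6/871)*(9/8) = -2607/871*9/8 = -23463/6968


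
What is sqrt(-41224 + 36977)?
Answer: I*sqrt(4247) ≈ 65.169*I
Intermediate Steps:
sqrt(-41224 + 36977) = sqrt(-4247) = I*sqrt(4247)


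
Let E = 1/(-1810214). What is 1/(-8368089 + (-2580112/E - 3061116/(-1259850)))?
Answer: 209975/980698000472703211 ≈ 2.1411e-13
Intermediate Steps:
E = -1/1810214 ≈ -5.5242e-7
1/(-8368089 + (-2580112/E - 3061116/(-1259850))) = 1/(-8368089 + (-2580112/(-1/1810214) - 3061116/(-1259850))) = 1/(-8368089 + (-2580112*(-1810214) - 3061116*(-1/1259850))) = 1/(-8368089 + (4670554863968 + 510186/209975)) = 1/(-8368089 + 980699757562190986/209975) = 1/(980698000472703211/209975) = 209975/980698000472703211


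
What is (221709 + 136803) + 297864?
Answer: 656376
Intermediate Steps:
(221709 + 136803) + 297864 = 358512 + 297864 = 656376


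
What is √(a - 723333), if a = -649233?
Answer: I*√1372566 ≈ 1171.6*I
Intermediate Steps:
√(a - 723333) = √(-649233 - 723333) = √(-1372566) = I*√1372566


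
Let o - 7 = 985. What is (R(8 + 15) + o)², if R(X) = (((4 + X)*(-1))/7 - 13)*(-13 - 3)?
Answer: 78004224/49 ≈ 1.5919e+6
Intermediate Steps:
o = 992 (o = 7 + 985 = 992)
R(X) = 1520/7 + 16*X/7 (R(X) = ((-4 - X)*(⅐) - 13)*(-16) = ((-4/7 - X/7) - 13)*(-16) = (-95/7 - X/7)*(-16) = 1520/7 + 16*X/7)
(R(8 + 15) + o)² = ((1520/7 + 16*(8 + 15)/7) + 992)² = ((1520/7 + (16/7)*23) + 992)² = ((1520/7 + 368/7) + 992)² = (1888/7 + 992)² = (8832/7)² = 78004224/49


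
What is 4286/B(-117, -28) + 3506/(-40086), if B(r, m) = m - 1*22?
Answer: -42995974/501075 ≈ -85.807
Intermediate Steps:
B(r, m) = -22 + m (B(r, m) = m - 22 = -22 + m)
4286/B(-117, -28) + 3506/(-40086) = 4286/(-22 - 28) + 3506/(-40086) = 4286/(-50) + 3506*(-1/40086) = 4286*(-1/50) - 1753/20043 = -2143/25 - 1753/20043 = -42995974/501075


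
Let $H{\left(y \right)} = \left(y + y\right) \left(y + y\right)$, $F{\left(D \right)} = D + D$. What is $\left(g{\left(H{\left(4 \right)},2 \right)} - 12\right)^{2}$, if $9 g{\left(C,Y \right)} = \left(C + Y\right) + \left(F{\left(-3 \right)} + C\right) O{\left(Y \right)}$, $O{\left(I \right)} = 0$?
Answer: $\frac{196}{9} \approx 21.778$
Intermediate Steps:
$F{\left(D \right)} = 2 D$
$H{\left(y \right)} = 4 y^{2}$ ($H{\left(y \right)} = 2 y 2 y = 4 y^{2}$)
$g{\left(C,Y \right)} = \frac{C}{9} + \frac{Y}{9}$ ($g{\left(C,Y \right)} = \frac{\left(C + Y\right) + \left(2 \left(-3\right) + C\right) 0}{9} = \frac{\left(C + Y\right) + \left(-6 + C\right) 0}{9} = \frac{\left(C + Y\right) + 0}{9} = \frac{C + Y}{9} = \frac{C}{9} + \frac{Y}{9}$)
$\left(g{\left(H{\left(4 \right)},2 \right)} - 12\right)^{2} = \left(\left(\frac{4 \cdot 4^{2}}{9} + \frac{1}{9} \cdot 2\right) - 12\right)^{2} = \left(\left(\frac{4 \cdot 16}{9} + \frac{2}{9}\right) - 12\right)^{2} = \left(\left(\frac{1}{9} \cdot 64 + \frac{2}{9}\right) - 12\right)^{2} = \left(\left(\frac{64}{9} + \frac{2}{9}\right) - 12\right)^{2} = \left(\frac{22}{3} - 12\right)^{2} = \left(- \frac{14}{3}\right)^{2} = \frac{196}{9}$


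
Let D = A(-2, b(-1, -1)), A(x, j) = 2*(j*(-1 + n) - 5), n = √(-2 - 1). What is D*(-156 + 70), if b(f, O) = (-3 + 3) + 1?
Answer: 1032 - 172*I*√3 ≈ 1032.0 - 297.91*I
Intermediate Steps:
n = I*√3 (n = √(-3) = I*√3 ≈ 1.732*I)
b(f, O) = 1 (b(f, O) = 0 + 1 = 1)
A(x, j) = -10 + 2*j*(-1 + I*√3) (A(x, j) = 2*(j*(-1 + I*√3) - 5) = 2*(-5 + j*(-1 + I*√3)) = -10 + 2*j*(-1 + I*√3))
D = -12 + 2*I*√3 (D = -10 - 2*1 + 2*I*1*√3 = -10 - 2 + 2*I*√3 = -12 + 2*I*√3 ≈ -12.0 + 3.4641*I)
D*(-156 + 70) = (-12 + 2*I*√3)*(-156 + 70) = (-12 + 2*I*√3)*(-86) = 1032 - 172*I*√3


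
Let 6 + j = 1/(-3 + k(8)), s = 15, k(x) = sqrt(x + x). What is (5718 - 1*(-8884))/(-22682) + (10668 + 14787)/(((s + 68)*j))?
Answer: -58343014/941303 ≈ -61.981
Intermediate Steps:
k(x) = sqrt(2)*sqrt(x) (k(x) = sqrt(2*x) = sqrt(2)*sqrt(x))
j = -5 (j = -6 + 1/(-3 + sqrt(2)*sqrt(8)) = -6 + 1/(-3 + sqrt(2)*(2*sqrt(2))) = -6 + 1/(-3 + 4) = -6 + 1/1 = -6 + 1 = -5)
(5718 - 1*(-8884))/(-22682) + (10668 + 14787)/(((s + 68)*j)) = (5718 - 1*(-8884))/(-22682) + (10668 + 14787)/(((15 + 68)*(-5))) = (5718 + 8884)*(-1/22682) + 25455/((83*(-5))) = 14602*(-1/22682) + 25455/(-415) = -7301/11341 + 25455*(-1/415) = -7301/11341 - 5091/83 = -58343014/941303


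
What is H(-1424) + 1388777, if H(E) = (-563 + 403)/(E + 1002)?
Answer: 293032027/211 ≈ 1.3888e+6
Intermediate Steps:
H(E) = -160/(1002 + E)
H(-1424) + 1388777 = -160/(1002 - 1424) + 1388777 = -160/(-422) + 1388777 = -160*(-1/422) + 1388777 = 80/211 + 1388777 = 293032027/211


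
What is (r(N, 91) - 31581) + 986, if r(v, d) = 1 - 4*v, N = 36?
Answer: -30738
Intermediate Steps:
(r(N, 91) - 31581) + 986 = ((1 - 4*36) - 31581) + 986 = ((1 - 144) - 31581) + 986 = (-143 - 31581) + 986 = -31724 + 986 = -30738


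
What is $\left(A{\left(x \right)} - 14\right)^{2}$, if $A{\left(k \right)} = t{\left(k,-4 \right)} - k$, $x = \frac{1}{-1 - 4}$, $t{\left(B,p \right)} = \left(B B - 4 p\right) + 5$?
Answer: $\frac{32761}{625} \approx 52.418$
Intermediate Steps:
$t{\left(B,p \right)} = 5 + B^{2} - 4 p$ ($t{\left(B,p \right)} = \left(B^{2} - 4 p\right) + 5 = 5 + B^{2} - 4 p$)
$x = - \frac{1}{5}$ ($x = \frac{1}{-5} = - \frac{1}{5} \approx -0.2$)
$A{\left(k \right)} = 21 + k^{2} - k$ ($A{\left(k \right)} = \left(5 + k^{2} - -16\right) - k = \left(5 + k^{2} + 16\right) - k = \left(21 + k^{2}\right) - k = 21 + k^{2} - k$)
$\left(A{\left(x \right)} - 14\right)^{2} = \left(\left(21 + \left(- \frac{1}{5}\right)^{2} - - \frac{1}{5}\right) - 14\right)^{2} = \left(\left(21 + \frac{1}{25} + \frac{1}{5}\right) - 14\right)^{2} = \left(\frac{531}{25} - 14\right)^{2} = \left(\frac{181}{25}\right)^{2} = \frac{32761}{625}$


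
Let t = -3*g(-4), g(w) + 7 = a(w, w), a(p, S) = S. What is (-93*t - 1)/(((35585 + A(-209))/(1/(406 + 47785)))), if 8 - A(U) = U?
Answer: -1535/862667091 ≈ -1.7794e-6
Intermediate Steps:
g(w) = -7 + w
A(U) = 8 - U
t = 33 (t = -3*(-7 - 4) = -3*(-11) = 33)
(-93*t - 1)/(((35585 + A(-209))/(1/(406 + 47785)))) = (-93*33 - 1)/(((35585 + (8 - 1*(-209)))/(1/(406 + 47785)))) = (-3069 - 1)/(((35585 + (8 + 209))/(1/48191))) = -3070*1/(48191*(35585 + 217)) = -3070/(35802*48191) = -3070/1725334182 = -3070*1/1725334182 = -1535/862667091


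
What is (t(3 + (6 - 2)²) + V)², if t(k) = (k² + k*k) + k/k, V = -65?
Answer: 432964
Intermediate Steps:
t(k) = 1 + 2*k² (t(k) = (k² + k²) + 1 = 2*k² + 1 = 1 + 2*k²)
(t(3 + (6 - 2)²) + V)² = ((1 + 2*(3 + (6 - 2)²)²) - 65)² = ((1 + 2*(3 + 4²)²) - 65)² = ((1 + 2*(3 + 16)²) - 65)² = ((1 + 2*19²) - 65)² = ((1 + 2*361) - 65)² = ((1 + 722) - 65)² = (723 - 65)² = 658² = 432964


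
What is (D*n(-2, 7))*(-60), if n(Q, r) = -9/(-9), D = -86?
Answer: 5160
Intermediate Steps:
n(Q, r) = 1 (n(Q, r) = -9*(-⅑) = 1)
(D*n(-2, 7))*(-60) = -86*1*(-60) = -86*(-60) = 5160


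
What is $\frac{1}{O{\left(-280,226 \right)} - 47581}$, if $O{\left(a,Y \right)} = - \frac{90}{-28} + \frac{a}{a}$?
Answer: $- \frac{14}{666075} \approx -2.1019 \cdot 10^{-5}$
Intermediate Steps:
$O{\left(a,Y \right)} = \frac{59}{14}$ ($O{\left(a,Y \right)} = \left(-90\right) \left(- \frac{1}{28}\right) + 1 = \frac{45}{14} + 1 = \frac{59}{14}$)
$\frac{1}{O{\left(-280,226 \right)} - 47581} = \frac{1}{\frac{59}{14} - 47581} = \frac{1}{- \frac{666075}{14}} = - \frac{14}{666075}$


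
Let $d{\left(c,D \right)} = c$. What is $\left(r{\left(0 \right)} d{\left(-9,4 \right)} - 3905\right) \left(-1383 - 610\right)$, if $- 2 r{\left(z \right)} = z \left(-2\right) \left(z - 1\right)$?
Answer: $7782665$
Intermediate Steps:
$r{\left(z \right)} = z \left(-1 + z\right)$ ($r{\left(z \right)} = - \frac{z \left(-2\right) \left(z - 1\right)}{2} = - \frac{- 2 z \left(-1 + z\right)}{2} = - \frac{\left(-2\right) z \left(-1 + z\right)}{2} = z \left(-1 + z\right)$)
$\left(r{\left(0 \right)} d{\left(-9,4 \right)} - 3905\right) \left(-1383 - 610\right) = \left(0 \left(-1 + 0\right) \left(-9\right) - 3905\right) \left(-1383 - 610\right) = \left(0 \left(-1\right) \left(-9\right) - 3905\right) \left(-1993\right) = \left(0 \left(-9\right) - 3905\right) \left(-1993\right) = \left(0 - 3905\right) \left(-1993\right) = \left(-3905\right) \left(-1993\right) = 7782665$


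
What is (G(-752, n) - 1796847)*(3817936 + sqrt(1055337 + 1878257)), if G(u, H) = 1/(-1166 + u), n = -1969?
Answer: -6578976728941496/959 - 3446352547*sqrt(2933594)/1918 ≈ -6.8633e+12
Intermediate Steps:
(G(-752, n) - 1796847)*(3817936 + sqrt(1055337 + 1878257)) = (1/(-1166 - 752) - 1796847)*(3817936 + sqrt(1055337 + 1878257)) = (1/(-1918) - 1796847)*(3817936 + sqrt(2933594)) = (-1/1918 - 1796847)*(3817936 + sqrt(2933594)) = -3446352547*(3817936 + sqrt(2933594))/1918 = -6578976728941496/959 - 3446352547*sqrt(2933594)/1918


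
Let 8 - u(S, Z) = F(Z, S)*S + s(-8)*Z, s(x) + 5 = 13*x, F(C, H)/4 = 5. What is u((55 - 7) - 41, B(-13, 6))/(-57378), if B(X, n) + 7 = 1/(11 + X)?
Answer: 633/38252 ≈ 0.016548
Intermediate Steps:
F(C, H) = 20 (F(C, H) = 4*5 = 20)
B(X, n) = -7 + 1/(11 + X)
s(x) = -5 + 13*x
u(S, Z) = 8 - 20*S + 109*Z (u(S, Z) = 8 - (20*S + (-5 + 13*(-8))*Z) = 8 - (20*S + (-5 - 104)*Z) = 8 - (20*S - 109*Z) = 8 - (-109*Z + 20*S) = 8 + (-20*S + 109*Z) = 8 - 20*S + 109*Z)
u((55 - 7) - 41, B(-13, 6))/(-57378) = (8 - 20*((55 - 7) - 41) + 109*((-76 - 7*(-13))/(11 - 13)))/(-57378) = (8 - 20*(48 - 41) + 109*((-76 + 91)/(-2)))*(-1/57378) = (8 - 20*7 + 109*(-1/2*15))*(-1/57378) = (8 - 140 + 109*(-15/2))*(-1/57378) = (8 - 140 - 1635/2)*(-1/57378) = -1899/2*(-1/57378) = 633/38252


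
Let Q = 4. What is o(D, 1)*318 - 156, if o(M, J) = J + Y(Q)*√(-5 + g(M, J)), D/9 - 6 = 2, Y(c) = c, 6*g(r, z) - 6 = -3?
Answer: 162 + 1908*I*√2 ≈ 162.0 + 2698.3*I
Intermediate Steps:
g(r, z) = ½ (g(r, z) = 1 + (⅙)*(-3) = 1 - ½ = ½)
D = 72 (D = 54 + 9*2 = 54 + 18 = 72)
o(M, J) = J + 6*I*√2 (o(M, J) = J + 4*√(-5 + ½) = J + 4*√(-9/2) = J + 4*(3*I*√2/2) = J + 6*I*√2)
o(D, 1)*318 - 156 = (1 + 6*I*√2)*318 - 156 = (318 + 1908*I*√2) - 156 = 162 + 1908*I*√2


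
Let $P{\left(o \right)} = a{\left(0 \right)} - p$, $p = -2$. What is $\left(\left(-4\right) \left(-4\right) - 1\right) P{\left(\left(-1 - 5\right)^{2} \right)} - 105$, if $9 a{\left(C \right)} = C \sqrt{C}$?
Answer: $-75$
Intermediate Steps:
$a{\left(C \right)} = \frac{C^{\frac{3}{2}}}{9}$ ($a{\left(C \right)} = \frac{C \sqrt{C}}{9} = \frac{C^{\frac{3}{2}}}{9}$)
$P{\left(o \right)} = 2$ ($P{\left(o \right)} = \frac{0^{\frac{3}{2}}}{9} - -2 = \frac{1}{9} \cdot 0 + 2 = 0 + 2 = 2$)
$\left(\left(-4\right) \left(-4\right) - 1\right) P{\left(\left(-1 - 5\right)^{2} \right)} - 105 = \left(\left(-4\right) \left(-4\right) - 1\right) 2 - 105 = \left(16 - 1\right) 2 - 105 = 15 \cdot 2 - 105 = 30 - 105 = -75$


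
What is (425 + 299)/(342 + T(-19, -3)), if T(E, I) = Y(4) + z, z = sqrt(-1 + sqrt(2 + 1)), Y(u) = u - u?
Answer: 724/(342 + sqrt(-1 + sqrt(3))) ≈ 2.1117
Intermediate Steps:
Y(u) = 0
z = sqrt(-1 + sqrt(3)) ≈ 0.85560
T(E, I) = sqrt(-1 + sqrt(3)) (T(E, I) = 0 + sqrt(-1 + sqrt(3)) = sqrt(-1 + sqrt(3)))
(425 + 299)/(342 + T(-19, -3)) = (425 + 299)/(342 + sqrt(-1 + sqrt(3))) = 724/(342 + sqrt(-1 + sqrt(3)))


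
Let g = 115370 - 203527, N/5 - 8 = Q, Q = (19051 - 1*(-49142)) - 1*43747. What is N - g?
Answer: 210427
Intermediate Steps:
Q = 24446 (Q = (19051 + 49142) - 43747 = 68193 - 43747 = 24446)
N = 122270 (N = 40 + 5*24446 = 40 + 122230 = 122270)
g = -88157
N - g = 122270 - 1*(-88157) = 122270 + 88157 = 210427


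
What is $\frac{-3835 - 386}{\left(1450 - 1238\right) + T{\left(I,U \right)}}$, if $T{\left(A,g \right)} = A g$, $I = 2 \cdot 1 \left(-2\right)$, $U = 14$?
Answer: $- \frac{1407}{52} \approx -27.058$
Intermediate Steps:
$I = -4$ ($I = 2 \left(-2\right) = -4$)
$\frac{-3835 - 386}{\left(1450 - 1238\right) + T{\left(I,U \right)}} = \frac{-3835 - 386}{\left(1450 - 1238\right) - 56} = - \frac{4221}{\left(1450 - 1238\right) - 56} = - \frac{4221}{212 - 56} = - \frac{4221}{156} = \left(-4221\right) \frac{1}{156} = - \frac{1407}{52}$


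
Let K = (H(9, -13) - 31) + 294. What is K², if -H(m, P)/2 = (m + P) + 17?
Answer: 56169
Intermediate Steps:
H(m, P) = -34 - 2*P - 2*m (H(m, P) = -2*((m + P) + 17) = -2*((P + m) + 17) = -2*(17 + P + m) = -34 - 2*P - 2*m)
K = 237 (K = ((-34 - 2*(-13) - 2*9) - 31) + 294 = ((-34 + 26 - 18) - 31) + 294 = (-26 - 31) + 294 = -57 + 294 = 237)
K² = 237² = 56169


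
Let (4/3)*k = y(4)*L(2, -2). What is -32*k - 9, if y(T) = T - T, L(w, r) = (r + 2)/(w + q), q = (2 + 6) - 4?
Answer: -9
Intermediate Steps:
q = 4 (q = 8 - 4 = 4)
L(w, r) = (2 + r)/(4 + w) (L(w, r) = (r + 2)/(w + 4) = (2 + r)/(4 + w))
y(T) = 0
k = 0 (k = 3*(0*((2 - 2)/(4 + 2)))/4 = 3*(0*(0/6))/4 = 3*(0*((⅙)*0))/4 = 3*(0*0)/4 = (¾)*0 = 0)
-32*k - 9 = -32*0 - 9 = 0 - 9 = -9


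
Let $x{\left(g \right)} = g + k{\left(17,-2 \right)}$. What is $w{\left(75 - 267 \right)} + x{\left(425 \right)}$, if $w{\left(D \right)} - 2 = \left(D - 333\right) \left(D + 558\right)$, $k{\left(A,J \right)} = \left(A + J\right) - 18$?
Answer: $-191726$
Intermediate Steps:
$k{\left(A,J \right)} = -18 + A + J$
$x{\left(g \right)} = -3 + g$ ($x{\left(g \right)} = g - 3 = -3 + g$)
$w{\left(D \right)} = 2 + \left(-333 + D\right) \left(558 + D\right)$ ($w{\left(D \right)} = 2 + \left(D - 333\right) \left(D + 558\right) = 2 + \left(-333 + D\right) \left(558 + D\right)$)
$w{\left(75 - 267 \right)} + x{\left(425 \right)} = \left(-185812 + \left(75 - 267\right)^{2} + 225 \left(75 - 267\right)\right) + \left(-3 + 425\right) = \left(-185812 + \left(75 - 267\right)^{2} + 225 \left(75 - 267\right)\right) + 422 = \left(-185812 + \left(-192\right)^{2} + 225 \left(-192\right)\right) + 422 = \left(-185812 + 36864 - 43200\right) + 422 = -192148 + 422 = -191726$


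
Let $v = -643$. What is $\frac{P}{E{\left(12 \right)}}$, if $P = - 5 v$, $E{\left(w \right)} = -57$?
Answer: $- \frac{3215}{57} \approx -56.404$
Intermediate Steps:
$P = 3215$ ($P = \left(-5\right) \left(-643\right) = 3215$)
$\frac{P}{E{\left(12 \right)}} = \frac{3215}{-57} = 3215 \left(- \frac{1}{57}\right) = - \frac{3215}{57}$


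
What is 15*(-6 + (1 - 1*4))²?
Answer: 1215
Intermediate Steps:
15*(-6 + (1 - 1*4))² = 15*(-6 + (1 - 4))² = 15*(-6 - 3)² = 15*(-9)² = 15*81 = 1215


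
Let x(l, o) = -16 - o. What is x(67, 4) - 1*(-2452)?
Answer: 2432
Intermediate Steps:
x(67, 4) - 1*(-2452) = (-16 - 1*4) - 1*(-2452) = (-16 - 4) + 2452 = -20 + 2452 = 2432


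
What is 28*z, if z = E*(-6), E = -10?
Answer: 1680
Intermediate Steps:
z = 60 (z = -10*(-6) = 60)
28*z = 28*60 = 1680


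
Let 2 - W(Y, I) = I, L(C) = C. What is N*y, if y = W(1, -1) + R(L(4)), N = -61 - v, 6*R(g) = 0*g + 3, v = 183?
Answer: -854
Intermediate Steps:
W(Y, I) = 2 - I
R(g) = 1/2 (R(g) = (0*g + 3)/6 = (0 + 3)/6 = (1/6)*3 = 1/2)
N = -244 (N = -61 - 1*183 = -61 - 183 = -244)
y = 7/2 (y = (2 - 1*(-1)) + 1/2 = (2 + 1) + 1/2 = 3 + 1/2 = 7/2 ≈ 3.5000)
N*y = -244*7/2 = -854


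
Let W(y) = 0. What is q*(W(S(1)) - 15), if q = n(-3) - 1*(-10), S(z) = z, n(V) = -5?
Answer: -75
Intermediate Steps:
q = 5 (q = -5 - 1*(-10) = -5 + 10 = 5)
q*(W(S(1)) - 15) = 5*(0 - 15) = 5*(-15) = -75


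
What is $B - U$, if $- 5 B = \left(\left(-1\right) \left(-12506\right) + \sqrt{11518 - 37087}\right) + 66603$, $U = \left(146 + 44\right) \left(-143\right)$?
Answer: $\frac{56741}{5} - \frac{3 i \sqrt{2841}}{5} \approx 11348.0 - 31.981 i$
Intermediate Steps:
$U = -27170$ ($U = 190 \left(-143\right) = -27170$)
$B = - \frac{79109}{5} - \frac{3 i \sqrt{2841}}{5}$ ($B = - \frac{\left(\left(-1\right) \left(-12506\right) + \sqrt{11518 - 37087}\right) + 66603}{5} = - \frac{\left(12506 + \sqrt{-25569}\right) + 66603}{5} = - \frac{\left(12506 + 3 i \sqrt{2841}\right) + 66603}{5} = - \frac{79109 + 3 i \sqrt{2841}}{5} = - \frac{79109}{5} - \frac{3 i \sqrt{2841}}{5} \approx -15822.0 - 31.981 i$)
$B - U = \left(- \frac{79109}{5} - \frac{3 i \sqrt{2841}}{5}\right) - -27170 = \left(- \frac{79109}{5} - \frac{3 i \sqrt{2841}}{5}\right) + 27170 = \frac{56741}{5} - \frac{3 i \sqrt{2841}}{5}$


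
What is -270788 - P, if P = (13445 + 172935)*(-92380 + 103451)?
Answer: -2063683768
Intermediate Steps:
P = 2063412980 (P = 186380*11071 = 2063412980)
-270788 - P = -270788 - 1*2063412980 = -270788 - 2063412980 = -2063683768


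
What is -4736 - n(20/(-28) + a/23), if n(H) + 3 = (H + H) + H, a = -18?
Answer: -761290/161 ≈ -4728.5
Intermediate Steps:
n(H) = -3 + 3*H (n(H) = -3 + ((H + H) + H) = -3 + (2*H + H) = -3 + 3*H)
-4736 - n(20/(-28) + a/23) = -4736 - (-3 + 3*(20/(-28) - 18/23)) = -4736 - (-3 + 3*(20*(-1/28) - 18*1/23)) = -4736 - (-3 + 3*(-5/7 - 18/23)) = -4736 - (-3 + 3*(-241/161)) = -4736 - (-3 - 723/161) = -4736 - 1*(-1206/161) = -4736 + 1206/161 = -761290/161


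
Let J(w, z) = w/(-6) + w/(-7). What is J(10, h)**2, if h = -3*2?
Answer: 4225/441 ≈ 9.5805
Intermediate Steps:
h = -6
J(w, z) = -13*w/42 (J(w, z) = w*(-1/6) + w*(-1/7) = -w/6 - w/7 = -13*w/42)
J(10, h)**2 = (-13/42*10)**2 = (-65/21)**2 = 4225/441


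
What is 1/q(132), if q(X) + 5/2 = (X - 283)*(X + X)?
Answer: -2/79733 ≈ -2.5084e-5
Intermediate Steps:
q(X) = -5/2 + 2*X*(-283 + X) (q(X) = -5/2 + (X - 283)*(X + X) = -5/2 + (-283 + X)*(2*X) = -5/2 + 2*X*(-283 + X))
1/q(132) = 1/(-5/2 - 566*132 + 2*132²) = 1/(-5/2 - 74712 + 2*17424) = 1/(-5/2 - 74712 + 34848) = 1/(-79733/2) = -2/79733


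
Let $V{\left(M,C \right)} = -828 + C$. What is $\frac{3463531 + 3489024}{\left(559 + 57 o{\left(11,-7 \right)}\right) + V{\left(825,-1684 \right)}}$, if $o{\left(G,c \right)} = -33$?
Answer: $- \frac{6952555}{3834} \approx -1813.4$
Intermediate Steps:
$\frac{3463531 + 3489024}{\left(559 + 57 o{\left(11,-7 \right)}\right) + V{\left(825,-1684 \right)}} = \frac{3463531 + 3489024}{\left(559 + 57 \left(-33\right)\right) - 2512} = \frac{6952555}{\left(559 - 1881\right) - 2512} = \frac{6952555}{-1322 - 2512} = \frac{6952555}{-3834} = 6952555 \left(- \frac{1}{3834}\right) = - \frac{6952555}{3834}$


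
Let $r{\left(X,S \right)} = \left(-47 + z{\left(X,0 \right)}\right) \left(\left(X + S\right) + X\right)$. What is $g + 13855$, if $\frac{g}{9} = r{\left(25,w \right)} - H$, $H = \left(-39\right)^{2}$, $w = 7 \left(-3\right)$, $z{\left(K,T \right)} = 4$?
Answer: $-11057$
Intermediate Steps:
$w = -21$
$r{\left(X,S \right)} = - 86 X - 43 S$ ($r{\left(X,S \right)} = \left(-47 + 4\right) \left(\left(X + S\right) + X\right) = - 43 \left(\left(S + X\right) + X\right) = - 43 \left(S + 2 X\right) = - 86 X - 43 S$)
$H = 1521$
$g = -24912$ ($g = 9 \left(\left(\left(-86\right) 25 - -903\right) - 1521\right) = 9 \left(\left(-2150 + 903\right) - 1521\right) = 9 \left(-1247 - 1521\right) = 9 \left(-2768\right) = -24912$)
$g + 13855 = -24912 + 13855 = -11057$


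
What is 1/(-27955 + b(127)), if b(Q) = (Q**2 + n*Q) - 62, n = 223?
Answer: 1/16433 ≈ 6.0853e-5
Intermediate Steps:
b(Q) = -62 + Q**2 + 223*Q (b(Q) = (Q**2 + 223*Q) - 62 = -62 + Q**2 + 223*Q)
1/(-27955 + b(127)) = 1/(-27955 + (-62 + 127**2 + 223*127)) = 1/(-27955 + (-62 + 16129 + 28321)) = 1/(-27955 + 44388) = 1/16433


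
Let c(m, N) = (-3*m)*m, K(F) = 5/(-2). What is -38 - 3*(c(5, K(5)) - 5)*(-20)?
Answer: -4838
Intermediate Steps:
K(F) = -5/2 (K(F) = 5*(-½) = -5/2)
c(m, N) = -3*m²
-38 - 3*(c(5, K(5)) - 5)*(-20) = -38 - 3*(-3*5² - 5)*(-20) = -38 - 3*(-3*25 - 5)*(-20) = -38 - 3*(-75 - 5)*(-20) = -38 - 3*(-80)*(-20) = -38 + 240*(-20) = -38 - 4800 = -4838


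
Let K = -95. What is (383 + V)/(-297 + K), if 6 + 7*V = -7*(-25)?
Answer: -1425/1372 ≈ -1.0386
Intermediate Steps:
V = 169/7 (V = -6/7 + (-7*(-25))/7 = -6/7 + (⅐)*175 = -6/7 + 25 = 169/7 ≈ 24.143)
(383 + V)/(-297 + K) = (383 + 169/7)/(-297 - 95) = (2850/7)/(-392) = (2850/7)*(-1/392) = -1425/1372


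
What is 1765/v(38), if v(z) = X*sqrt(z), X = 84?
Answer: 1765*sqrt(38)/3192 ≈ 3.4086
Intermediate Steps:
v(z) = 84*sqrt(z)
1765/v(38) = 1765/((84*sqrt(38))) = 1765*(sqrt(38)/3192) = 1765*sqrt(38)/3192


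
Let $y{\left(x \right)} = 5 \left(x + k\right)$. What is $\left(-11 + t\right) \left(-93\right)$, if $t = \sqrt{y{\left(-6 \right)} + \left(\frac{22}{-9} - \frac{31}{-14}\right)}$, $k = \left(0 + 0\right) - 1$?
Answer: $1023 - \frac{31 i \sqrt{62146}}{14} \approx 1023.0 - 552.0 i$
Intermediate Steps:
$k = -1$ ($k = 0 - 1 = -1$)
$y{\left(x \right)} = -5 + 5 x$ ($y{\left(x \right)} = 5 \left(x - 1\right) = 5 \left(-1 + x\right) = -5 + 5 x$)
$t = \frac{i \sqrt{62146}}{42}$ ($t = \sqrt{\left(-5 + 5 \left(-6\right)\right) + \left(\frac{22}{-9} - \frac{31}{-14}\right)} = \sqrt{\left(-5 - 30\right) + \left(22 \left(- \frac{1}{9}\right) - - \frac{31}{14}\right)} = \sqrt{-35 + \left(- \frac{22}{9} + \frac{31}{14}\right)} = \sqrt{-35 - \frac{29}{126}} = \sqrt{- \frac{4439}{126}} = \frac{i \sqrt{62146}}{42} \approx 5.9355 i$)
$\left(-11 + t\right) \left(-93\right) = \left(-11 + \frac{i \sqrt{62146}}{42}\right) \left(-93\right) = 1023 - \frac{31 i \sqrt{62146}}{14}$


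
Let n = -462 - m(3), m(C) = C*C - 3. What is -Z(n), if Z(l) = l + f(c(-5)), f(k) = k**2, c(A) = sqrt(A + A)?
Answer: 478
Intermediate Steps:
m(C) = -3 + C**2 (m(C) = C**2 - 3 = -3 + C**2)
c(A) = sqrt(2)*sqrt(A) (c(A) = sqrt(2*A) = sqrt(2)*sqrt(A))
n = -468 (n = -462 - (-3 + 3**2) = -462 - (-3 + 9) = -462 - 1*6 = -462 - 6 = -468)
Z(l) = -10 + l (Z(l) = l + (sqrt(2)*sqrt(-5))**2 = l + (sqrt(2)*(I*sqrt(5)))**2 = l + (I*sqrt(10))**2 = l - 10 = -10 + l)
-Z(n) = -(-10 - 468) = -1*(-478) = 478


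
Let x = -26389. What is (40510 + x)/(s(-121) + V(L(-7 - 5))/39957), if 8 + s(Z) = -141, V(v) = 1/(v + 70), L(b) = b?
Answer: -32725502226/345308393 ≈ -94.772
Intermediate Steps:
V(v) = 1/(70 + v)
s(Z) = -149 (s(Z) = -8 - 141 = -149)
(40510 + x)/(s(-121) + V(L(-7 - 5))/39957) = (40510 - 26389)/(-149 + 1/((70 + (-7 - 5))*39957)) = 14121/(-149 + (1/39957)/(70 - 12)) = 14121/(-149 + (1/39957)/58) = 14121/(-149 + (1/58)*(1/39957)) = 14121/(-149 + 1/2317506) = 14121/(-345308393/2317506) = 14121*(-2317506/345308393) = -32725502226/345308393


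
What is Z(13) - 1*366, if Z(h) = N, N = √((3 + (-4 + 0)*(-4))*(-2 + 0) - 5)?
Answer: -366 + I*√43 ≈ -366.0 + 6.5574*I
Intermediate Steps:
N = I*√43 (N = √((3 - 4*(-4))*(-2) - 5) = √((3 + 16)*(-2) - 5) = √(19*(-2) - 5) = √(-38 - 5) = √(-43) = I*√43 ≈ 6.5574*I)
Z(h) = I*√43
Z(13) - 1*366 = I*√43 - 1*366 = I*√43 - 366 = -366 + I*√43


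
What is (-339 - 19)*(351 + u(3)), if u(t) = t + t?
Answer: -127806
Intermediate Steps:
u(t) = 2*t
(-339 - 19)*(351 + u(3)) = (-339 - 19)*(351 + 2*3) = -358*(351 + 6) = -358*357 = -127806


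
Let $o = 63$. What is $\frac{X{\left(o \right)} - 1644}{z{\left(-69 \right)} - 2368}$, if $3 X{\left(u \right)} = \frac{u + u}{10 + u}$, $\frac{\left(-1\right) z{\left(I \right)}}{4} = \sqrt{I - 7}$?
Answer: $\frac{887778}{1279471} - \frac{11997 i \sqrt{19}}{5117884} \approx 0.69386 - 0.010218 i$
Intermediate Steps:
$z{\left(I \right)} = - 4 \sqrt{-7 + I}$ ($z{\left(I \right)} = - 4 \sqrt{I - 7} = - 4 \sqrt{-7 + I}$)
$X{\left(u \right)} = \frac{2 u}{3 \left(10 + u\right)}$ ($X{\left(u \right)} = \frac{\left(u + u\right) \frac{1}{10 + u}}{3} = \frac{2 u \frac{1}{10 + u}}{3} = \frac{2 u}{3 \left(10 + u\right)}$)
$\frac{X{\left(o \right)} - 1644}{z{\left(-69 \right)} - 2368} = \frac{\frac{2}{3} \cdot 63 \frac{1}{10 + 63} - 1644}{- 4 \sqrt{-7 - 69} - 2368} = \frac{\frac{2}{3} \cdot 63 \cdot \frac{1}{73} - 1644}{- 4 \sqrt{-76} - 2368} = \frac{\frac{2}{3} \cdot 63 \cdot \frac{1}{73} - 1644}{- 4 \cdot 2 i \sqrt{19} - 2368} = \frac{\frac{42}{73} - 1644}{- 8 i \sqrt{19} - 2368} = - \frac{119970}{73 \left(-2368 - 8 i \sqrt{19}\right)}$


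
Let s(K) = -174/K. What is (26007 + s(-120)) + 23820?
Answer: 996569/20 ≈ 49828.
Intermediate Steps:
(26007 + s(-120)) + 23820 = (26007 - 174/(-120)) + 23820 = (26007 - 174*(-1/120)) + 23820 = (26007 + 29/20) + 23820 = 520169/20 + 23820 = 996569/20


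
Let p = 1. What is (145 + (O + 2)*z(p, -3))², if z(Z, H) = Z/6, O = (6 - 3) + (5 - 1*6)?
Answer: 190969/9 ≈ 21219.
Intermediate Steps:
O = 2 (O = 3 + (5 - 6) = 3 - 1 = 2)
z(Z, H) = Z/6 (z(Z, H) = Z*(⅙) = Z/6)
(145 + (O + 2)*z(p, -3))² = (145 + (2 + 2)*((⅙)*1))² = (145 + 4*(⅙))² = (145 + ⅔)² = (437/3)² = 190969/9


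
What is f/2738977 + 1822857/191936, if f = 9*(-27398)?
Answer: 4945435434537/525708289472 ≈ 9.4072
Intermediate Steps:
f = -246582
f/2738977 + 1822857/191936 = -246582/2738977 + 1822857/191936 = 4945435434537/525708289472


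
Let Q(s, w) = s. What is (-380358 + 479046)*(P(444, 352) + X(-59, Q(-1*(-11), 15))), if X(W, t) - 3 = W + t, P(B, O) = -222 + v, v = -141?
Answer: -40264704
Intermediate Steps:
P(B, O) = -363 (P(B, O) = -222 - 141 = -363)
X(W, t) = 3 + W + t (X(W, t) = 3 + (W + t) = 3 + W + t)
(-380358 + 479046)*(P(444, 352) + X(-59, Q(-1*(-11), 15))) = (-380358 + 479046)*(-363 + (3 - 59 - 1*(-11))) = 98688*(-363 + (3 - 59 + 11)) = 98688*(-363 - 45) = 98688*(-408) = -40264704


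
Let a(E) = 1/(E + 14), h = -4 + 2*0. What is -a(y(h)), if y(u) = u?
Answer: -1/10 ≈ -0.10000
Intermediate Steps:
h = -4 (h = -4 + 0 = -4)
a(E) = 1/(14 + E)
-a(y(h)) = -1/(14 - 4) = -1/10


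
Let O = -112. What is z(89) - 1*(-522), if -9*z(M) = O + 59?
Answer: 4751/9 ≈ 527.89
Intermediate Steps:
z(M) = 53/9 (z(M) = -(-112 + 59)/9 = -⅑*(-53) = 53/9)
z(89) - 1*(-522) = 53/9 - 1*(-522) = 53/9 + 522 = 4751/9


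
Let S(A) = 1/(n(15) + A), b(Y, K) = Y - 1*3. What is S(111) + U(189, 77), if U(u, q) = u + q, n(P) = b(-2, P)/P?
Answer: 88315/332 ≈ 266.01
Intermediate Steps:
b(Y, K) = -3 + Y (b(Y, K) = Y - 3 = -3 + Y)
n(P) = -5/P (n(P) = (-3 - 2)/P = -5/P)
S(A) = 1/(-1/3 + A) (S(A) = 1/(-5/15 + A) = 1/(-5*1/15 + A) = 1/(-1/3 + A))
U(u, q) = q + u
S(111) + U(189, 77) = 3/(-1 + 3*111) + (77 + 189) = 3/(-1 + 333) + 266 = 3/332 + 266 = 88315/332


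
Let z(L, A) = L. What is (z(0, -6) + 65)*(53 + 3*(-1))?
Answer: 3250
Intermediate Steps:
(z(0, -6) + 65)*(53 + 3*(-1)) = (0 + 65)*(53 + 3*(-1)) = 65*(53 - 3) = 65*50 = 3250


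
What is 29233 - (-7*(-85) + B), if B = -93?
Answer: 28731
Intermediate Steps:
29233 - (-7*(-85) + B) = 29233 - (-7*(-85) - 93) = 29233 - (595 - 93) = 29233 - 1*502 = 29233 - 502 = 28731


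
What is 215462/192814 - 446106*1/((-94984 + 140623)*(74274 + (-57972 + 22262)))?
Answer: 31594327500389/28279746521862 ≈ 1.1172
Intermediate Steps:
215462/192814 - 446106*1/((-94984 + 140623)*(74274 + (-57972 + 22262))) = 215462*(1/192814) - 446106*1/(45639*(74274 - 35710)) = 107731/96407 - 446106/(45639*38564) = 107731/96407 - 446106/1760022396 = 107731/96407 - 446106*1/1760022396 = 107731/96407 - 74351/293337066 = 31594327500389/28279746521862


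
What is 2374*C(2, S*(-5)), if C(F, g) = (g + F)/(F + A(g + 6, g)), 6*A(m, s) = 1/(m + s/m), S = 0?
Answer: 170928/73 ≈ 2341.5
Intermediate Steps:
A(m, s) = 1/(6*(m + s/m))
C(F, g) = (F + g)/(F + (6 + g)/(6*(g + (6 + g)²))) (C(F, g) = (g + F)/(F + (g + 6)/(6*(g + (g + 6)²))) = (F + g)/(F + (6 + g)/(6*(g + (6 + g)²))))
2374*C(2, S*(-5)) = 2374*(6*(2 + 0*(-5))*(0*(-5) + (6 + 0*(-5))²)/(6 + 0*(-5) + 6*2*(0*(-5) + (6 + 0*(-5))²))) = 2374*(6*(2 + 0)*(0 + (6 + 0)²)/(6 + 0 + 6*2*(0 + (6 + 0)²))) = 2374*(6*2*(0 + 6²)/(6 + 0 + 6*2*(0 + 6²))) = 2374*(6*2*(0 + 36)/(6 + 0 + 6*2*(0 + 36))) = 2374*(6*2*36/(6 + 0 + 6*2*36)) = 2374*(6*2*36/(6 + 0 + 432)) = 2374*(6*2*36/438) = 2374*(6*(1/438)*2*36) = 2374*(72/73) = 170928/73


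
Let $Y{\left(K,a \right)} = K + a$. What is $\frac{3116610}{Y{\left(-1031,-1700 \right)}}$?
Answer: $- \frac{3116610}{2731} \approx -1141.2$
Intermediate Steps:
$\frac{3116610}{Y{\left(-1031,-1700 \right)}} = \frac{3116610}{-1031 - 1700} = \frac{3116610}{-2731} = 3116610 \left(- \frac{1}{2731}\right) = - \frac{3116610}{2731}$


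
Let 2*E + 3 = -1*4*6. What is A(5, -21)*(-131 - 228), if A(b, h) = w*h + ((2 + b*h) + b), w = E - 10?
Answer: -283969/2 ≈ -1.4198e+5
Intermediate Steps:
E = -27/2 (E = -3/2 + (-1*4*6)/2 = -3/2 + (-4*6)/2 = -3/2 + (½)*(-24) = -3/2 - 12 = -27/2 ≈ -13.500)
w = -47/2 (w = -27/2 - 10 = -47/2 ≈ -23.500)
A(b, h) = 2 + b - 47*h/2 + b*h (A(b, h) = -47*h/2 + ((2 + b*h) + b) = -47*h/2 + (2 + b + b*h) = 2 + b - 47*h/2 + b*h)
A(5, -21)*(-131 - 228) = (2 + 5 - 47/2*(-21) + 5*(-21))*(-131 - 228) = (2 + 5 + 987/2 - 105)*(-359) = (791/2)*(-359) = -283969/2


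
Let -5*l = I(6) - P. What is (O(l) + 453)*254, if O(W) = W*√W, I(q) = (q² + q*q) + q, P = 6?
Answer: 115062 - 109728*I*√10/25 ≈ 1.1506e+5 - 13880.0*I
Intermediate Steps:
I(q) = q + 2*q² (I(q) = (q² + q²) + q = 2*q² + q = q + 2*q²)
l = -72/5 (l = -(6*(1 + 2*6) - 1*6)/5 = -(6*(1 + 12) - 6)/5 = -(6*13 - 6)/5 = -(78 - 6)/5 = -⅕*72 = -72/5 ≈ -14.400)
O(W) = W^(3/2)
(O(l) + 453)*254 = ((-72/5)^(3/2) + 453)*254 = (-432*I*√10/25 + 453)*254 = (453 - 432*I*√10/25)*254 = 115062 - 109728*I*√10/25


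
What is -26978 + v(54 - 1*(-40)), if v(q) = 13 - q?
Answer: -27059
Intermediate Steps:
-26978 + v(54 - 1*(-40)) = -26978 + (13 - (54 - 1*(-40))) = -26978 + (13 - (54 + 40)) = -26978 + (13 - 1*94) = -26978 + (13 - 94) = -26978 - 81 = -27059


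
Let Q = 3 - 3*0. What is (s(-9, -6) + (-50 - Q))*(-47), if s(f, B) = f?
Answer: 2914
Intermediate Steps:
Q = 3 (Q = 3 + 0 = 3)
(s(-9, -6) + (-50 - Q))*(-47) = (-9 + (-50 - 1*3))*(-47) = (-9 + (-50 - 3))*(-47) = (-9 - 53)*(-47) = -62*(-47) = 2914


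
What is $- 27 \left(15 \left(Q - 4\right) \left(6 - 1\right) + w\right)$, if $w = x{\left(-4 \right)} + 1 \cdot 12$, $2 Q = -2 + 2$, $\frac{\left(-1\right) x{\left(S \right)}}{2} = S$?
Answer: $7560$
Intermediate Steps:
$x{\left(S \right)} = - 2 S$
$Q = 0$ ($Q = \frac{-2 + 2}{2} = \frac{1}{2} \cdot 0 = 0$)
$w = 20$ ($w = \left(-2\right) \left(-4\right) + 1 \cdot 12 = 8 + 12 = 20$)
$- 27 \left(15 \left(Q - 4\right) \left(6 - 1\right) + w\right) = - 27 \left(15 \left(0 - 4\right) \left(6 - 1\right) + 20\right) = - 27 \left(15 \left(\left(-4\right) 5\right) + 20\right) = - 27 \left(15 \left(-20\right) + 20\right) = - 27 \left(-300 + 20\right) = \left(-27\right) \left(-280\right) = 7560$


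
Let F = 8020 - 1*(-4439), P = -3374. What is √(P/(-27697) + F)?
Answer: √9557688986009/27697 ≈ 111.62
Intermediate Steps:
F = 12459 (F = 8020 + 4439 = 12459)
√(P/(-27697) + F) = √(-3374/(-27697) + 12459) = √(-3374*(-1/27697) + 12459) = √(3374/27697 + 12459) = √(345080297/27697) = √9557688986009/27697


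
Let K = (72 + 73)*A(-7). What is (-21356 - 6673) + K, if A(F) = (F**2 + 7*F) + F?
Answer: -29044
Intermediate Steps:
A(F) = F**2 + 8*F
K = -1015 (K = (72 + 73)*(-7*(8 - 7)) = 145*(-7*1) = 145*(-7) = -1015)
(-21356 - 6673) + K = (-21356 - 6673) - 1015 = -28029 - 1015 = -29044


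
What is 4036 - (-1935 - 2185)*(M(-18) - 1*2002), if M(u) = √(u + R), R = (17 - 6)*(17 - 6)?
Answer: -8244204 + 4120*√103 ≈ -8.2024e+6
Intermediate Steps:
R = 121 (R = 11*11 = 121)
M(u) = √(121 + u) (M(u) = √(u + 121) = √(121 + u))
4036 - (-1935 - 2185)*(M(-18) - 1*2002) = 4036 - (-1935 - 2185)*(√(121 - 18) - 1*2002) = 4036 - (-4120)*(√103 - 2002) = 4036 - (-4120)*(-2002 + √103) = 4036 - (8248240 - 4120*√103) = 4036 + (-8248240 + 4120*√103) = -8244204 + 4120*√103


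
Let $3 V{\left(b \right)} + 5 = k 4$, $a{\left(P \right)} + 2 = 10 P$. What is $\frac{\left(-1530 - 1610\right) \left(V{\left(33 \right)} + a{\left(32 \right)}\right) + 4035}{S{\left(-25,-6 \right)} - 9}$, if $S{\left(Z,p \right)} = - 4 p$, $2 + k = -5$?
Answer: $- \frac{191989}{3} \approx -63996.0$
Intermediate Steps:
$k = -7$ ($k = -2 - 5 = -7$)
$a{\left(P \right)} = -2 + 10 P$
$V{\left(b \right)} = -11$ ($V{\left(b \right)} = - \frac{5}{3} + \frac{\left(-7\right) 4}{3} = - \frac{5}{3} + \frac{1}{3} \left(-28\right) = - \frac{5}{3} - \frac{28}{3} = -11$)
$\frac{\left(-1530 - 1610\right) \left(V{\left(33 \right)} + a{\left(32 \right)}\right) + 4035}{S{\left(-25,-6 \right)} - 9} = \frac{\left(-1530 - 1610\right) \left(-11 + \left(-2 + 10 \cdot 32\right)\right) + 4035}{\left(-4\right) \left(-6\right) - 9} = \frac{- 3140 \left(-11 + \left(-2 + 320\right)\right) + 4035}{24 - 9} = \frac{- 3140 \left(-11 + 318\right) + 4035}{15} = \left(\left(-3140\right) 307 + 4035\right) \frac{1}{15} = \left(-963980 + 4035\right) \frac{1}{15} = \left(-959945\right) \frac{1}{15} = - \frac{191989}{3}$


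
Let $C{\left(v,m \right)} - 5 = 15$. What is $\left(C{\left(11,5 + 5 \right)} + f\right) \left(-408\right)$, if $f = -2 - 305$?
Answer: $117096$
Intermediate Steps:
$f = -307$ ($f = -2 - 305 = -307$)
$C{\left(v,m \right)} = 20$ ($C{\left(v,m \right)} = 5 + 15 = 20$)
$\left(C{\left(11,5 + 5 \right)} + f\right) \left(-408\right) = \left(20 - 307\right) \left(-408\right) = \left(-287\right) \left(-408\right) = 117096$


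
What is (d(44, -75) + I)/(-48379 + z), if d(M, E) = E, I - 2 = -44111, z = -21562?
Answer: 44184/69941 ≈ 0.63173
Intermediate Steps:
I = -44109 (I = 2 - 44111 = -44109)
(d(44, -75) + I)/(-48379 + z) = (-75 - 44109)/(-48379 - 21562) = -44184/(-69941) = -44184*(-1/69941) = 44184/69941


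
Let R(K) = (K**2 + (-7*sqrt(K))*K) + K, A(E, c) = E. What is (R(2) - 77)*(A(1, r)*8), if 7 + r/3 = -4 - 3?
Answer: -568 - 112*sqrt(2) ≈ -726.39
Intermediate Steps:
r = -42 (r = -21 + 3*(-4 - 3) = -21 + 3*(-7) = -21 - 21 = -42)
R(K) = K + K**2 - 7*K**(3/2) (R(K) = (K**2 - 7*K**(3/2)) + K = K + K**2 - 7*K**(3/2))
(R(2) - 77)*(A(1, r)*8) = ((2 + 2**2 - 14*sqrt(2)) - 77)*(1*8) = ((2 + 4 - 14*sqrt(2)) - 77)*8 = ((6 - 14*sqrt(2)) - 77)*8 = (-71 - 14*sqrt(2))*8 = -568 - 112*sqrt(2)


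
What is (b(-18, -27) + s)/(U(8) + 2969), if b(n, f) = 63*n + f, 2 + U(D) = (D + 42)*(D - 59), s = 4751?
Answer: 3590/417 ≈ 8.6091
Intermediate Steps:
U(D) = -2 + (-59 + D)*(42 + D) (U(D) = -2 + (D + 42)*(D - 59) = -2 + (42 + D)*(-59 + D) = -2 + (-59 + D)*(42 + D))
b(n, f) = f + 63*n
(b(-18, -27) + s)/(U(8) + 2969) = ((-27 + 63*(-18)) + 4751)/((-2480 + 8² - 17*8) + 2969) = ((-27 - 1134) + 4751)/((-2480 + 64 - 136) + 2969) = (-1161 + 4751)/(-2552 + 2969) = 3590/417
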